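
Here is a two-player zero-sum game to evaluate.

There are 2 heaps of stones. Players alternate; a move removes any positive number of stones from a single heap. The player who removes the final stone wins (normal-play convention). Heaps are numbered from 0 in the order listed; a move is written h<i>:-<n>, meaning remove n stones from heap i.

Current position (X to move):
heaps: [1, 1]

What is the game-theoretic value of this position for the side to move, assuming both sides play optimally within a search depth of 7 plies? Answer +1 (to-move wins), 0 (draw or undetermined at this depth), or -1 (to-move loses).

value((1,1), X) = -1

p1 X@[(1,1)]: h0:-1[(0,1)]-1* h1:-1[(1,0)]-1
p2 O@[(0,1)]: h1:-1[(0,0)]+1*
p3 X@[(0,0)] terminal -1; root [(1,1)] d7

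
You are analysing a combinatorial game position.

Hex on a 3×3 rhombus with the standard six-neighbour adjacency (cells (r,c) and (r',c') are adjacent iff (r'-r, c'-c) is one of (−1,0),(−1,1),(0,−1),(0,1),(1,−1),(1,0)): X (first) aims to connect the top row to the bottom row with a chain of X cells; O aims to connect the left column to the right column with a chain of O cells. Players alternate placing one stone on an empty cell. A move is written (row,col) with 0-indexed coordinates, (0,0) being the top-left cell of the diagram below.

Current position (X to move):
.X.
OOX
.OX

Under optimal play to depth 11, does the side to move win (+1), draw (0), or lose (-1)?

value(.X./OOX/.OX, X) = +1

ply 1, X at .X./OOX/.OX | (0,0)=-1→XX./OOX/.OX; (0,2)=+1→.XX/OOX/.OX*; (2,0)=-1→.X./OOX/XOX
ply 2: .XX/OOX/.OX is terminal -1 (O); from .X./OOX/.OX depth 11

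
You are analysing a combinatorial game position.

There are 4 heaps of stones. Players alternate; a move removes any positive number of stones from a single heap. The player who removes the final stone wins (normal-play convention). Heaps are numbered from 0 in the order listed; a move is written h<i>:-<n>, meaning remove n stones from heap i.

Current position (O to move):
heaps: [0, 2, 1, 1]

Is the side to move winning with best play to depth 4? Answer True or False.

[(0,2,1,1)] O move#1: h1:-1:-1/(0,1,1,1), h1:-2:+1/(0,0,1,1)*, h2:-1:-1/(0,2,0,1), h3:-1:-1/(0,2,1,0)
[(0,0,1,1)] X move#2: h2:-1:-1/(0,0,0,1)*, h3:-1:-1/(0,0,1,0)
[(0,0,0,1)] O move#3: h3:-1:+1/(0,0,0,0)*
[(0,0,0,0)] end (terminal -1, X#4); searched (0,2,1,1) to 4

O winning at [(0,2,1,1)]: True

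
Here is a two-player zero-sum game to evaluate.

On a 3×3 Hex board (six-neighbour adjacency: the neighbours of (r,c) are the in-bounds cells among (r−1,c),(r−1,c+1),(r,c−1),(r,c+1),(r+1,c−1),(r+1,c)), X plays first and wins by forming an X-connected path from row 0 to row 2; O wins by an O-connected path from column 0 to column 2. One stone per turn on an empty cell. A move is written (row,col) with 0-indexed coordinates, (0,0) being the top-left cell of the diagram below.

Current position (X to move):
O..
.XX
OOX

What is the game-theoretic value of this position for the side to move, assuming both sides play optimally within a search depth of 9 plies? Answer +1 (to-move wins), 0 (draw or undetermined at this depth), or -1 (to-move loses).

p1 X@[O../.XX/OOX]: (0,1)[OX./.XX/OOX]+1* (0,2)[O.X/.XX/OOX]+1 (1,0)[O../XXX/OOX]+1
p2 O@[OX./.XX/OOX] terminal -1; root [O../.XX/OOX] d9

value(O../.XX/OOX, X) = +1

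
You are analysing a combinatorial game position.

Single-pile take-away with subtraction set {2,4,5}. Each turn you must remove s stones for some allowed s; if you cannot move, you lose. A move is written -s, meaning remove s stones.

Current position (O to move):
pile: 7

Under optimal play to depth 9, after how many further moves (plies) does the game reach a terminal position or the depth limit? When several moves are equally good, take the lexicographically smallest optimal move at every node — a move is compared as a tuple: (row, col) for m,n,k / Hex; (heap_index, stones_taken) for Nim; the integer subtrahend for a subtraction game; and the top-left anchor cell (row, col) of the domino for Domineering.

PV length from [7]: 2 plies

[7] O move#1: -2:-1/5*, -4:-1/3, -5:-1/2
[5] X move#2: -2:-1/3, -4:+1/1*, -5:+1/0
[1] end (terminal -1, O#3); searched 7 to 9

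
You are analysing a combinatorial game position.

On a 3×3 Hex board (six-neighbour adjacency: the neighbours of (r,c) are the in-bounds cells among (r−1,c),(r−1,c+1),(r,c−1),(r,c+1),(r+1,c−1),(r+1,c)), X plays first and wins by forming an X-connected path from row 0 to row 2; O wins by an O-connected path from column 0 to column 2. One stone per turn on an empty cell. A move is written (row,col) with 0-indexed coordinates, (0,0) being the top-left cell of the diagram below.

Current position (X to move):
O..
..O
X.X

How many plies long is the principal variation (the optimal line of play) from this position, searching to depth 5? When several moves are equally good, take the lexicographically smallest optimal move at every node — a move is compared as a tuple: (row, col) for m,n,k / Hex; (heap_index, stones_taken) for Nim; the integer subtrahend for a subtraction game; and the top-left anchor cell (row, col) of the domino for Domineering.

PV length from [O../..O/X.X]: 3 plies

ply 1, X at O../..O/X.X | (0,1)=+1→OX./..O/X.X*; (0,2)=-1→O.X/..O/X.X; (1,0)=-1→O../X.O/X.X; (1,1)=+1→O../.XO/X.X; (2,1)=-1→O../..O/XXX
ply 2, O at OX./..O/X.X | (0,2)=-1→OXO/..O/X.X*; (1,0)=-1→OX./O.O/X.X; (1,1)=-1→OX./.OO/X.X; (2,1)=-1→OX./..O/XOX
ply 3, X at OXO/..O/X.X | (1,0)=+1→OXO/X.O/X.X*; (1,1)=+1→OXO/.XO/X.X; (2,1)=+1→OXO/..O/XXX
ply 4: OXO/X.O/X.X is terminal -1 (O); from O../..O/X.X depth 5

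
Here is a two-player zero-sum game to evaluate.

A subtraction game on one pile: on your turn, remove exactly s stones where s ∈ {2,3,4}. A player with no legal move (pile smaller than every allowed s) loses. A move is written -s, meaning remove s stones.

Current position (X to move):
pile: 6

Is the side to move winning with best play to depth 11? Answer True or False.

ply 1, X at 6 | -2=-1→4*; -3=-1→3; -4=-1→2
ply 2, O at 4 | -2=-1→2; -3=+1→1*; -4=+1→0
ply 3: 1 is terminal -1 (X); from 6 depth 11

X winning at [6]: False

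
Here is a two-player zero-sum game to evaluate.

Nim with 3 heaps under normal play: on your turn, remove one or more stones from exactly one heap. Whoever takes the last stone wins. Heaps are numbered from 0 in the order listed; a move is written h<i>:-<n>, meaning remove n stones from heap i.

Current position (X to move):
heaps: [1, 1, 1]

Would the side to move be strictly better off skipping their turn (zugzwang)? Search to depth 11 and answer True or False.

zugzwang((1,1,1), X) = False

[(1,1,1)] X move#1: h0:-1:+1/(0,1,1)*, h1:-1:+1/(1,0,1), h2:-1:+1/(1,1,0)
[(0,1,1)] O move#2: h1:-1:-1/(0,0,1)*, h2:-1:-1/(0,1,0)
[(0,0,1)] X move#3: h2:-1:+1/(0,0,0)*
[(0,0,0)] end (terminal -1, O#4); searched (1,1,1) to 11
suppose X passes — search the same position with O to move:
pass> [(1,1,1)] O move#1: h0:-1:+1/(0,1,1)*, h1:-1:+1/(1,0,1), h2:-1:+1/(1,1,0)
pass> [(0,1,1)] X move#2: h1:-1:-1/(0,0,1)*, h2:-1:-1/(0,1,0)
pass> [(0,0,1)] O move#3: h2:-1:+1/(0,0,0)*
pass> [(0,0,0)] end (terminal -1, X#4); searched (1,1,1) to 11
for X: play +1, pass -1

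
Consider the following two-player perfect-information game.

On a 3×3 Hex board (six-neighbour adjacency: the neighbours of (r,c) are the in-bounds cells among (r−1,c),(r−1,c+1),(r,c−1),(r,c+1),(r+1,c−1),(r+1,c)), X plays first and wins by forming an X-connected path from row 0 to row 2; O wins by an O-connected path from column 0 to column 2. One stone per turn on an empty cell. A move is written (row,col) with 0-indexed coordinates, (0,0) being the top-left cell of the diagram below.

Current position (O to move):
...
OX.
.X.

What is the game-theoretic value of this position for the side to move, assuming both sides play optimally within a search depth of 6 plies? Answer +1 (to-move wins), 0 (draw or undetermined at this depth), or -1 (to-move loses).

value(.../OX./.X., O) = -1

p1 O@[.../OX./.X.]: (0,0)[O../OX./.X.]-1* (0,1)[.O./OX./.X.]-1 (0,2)[..O/OX./.X.]-1 (1,2)[.../OXO/.X.]-1 (2,0)[.../OX./OX.]-1 (2,2)[.../OX./.XO]-1
p2 X@[O../OX./.X.]: (0,1)[OX./OX./.X.]+1* (0,2)[O.X/OX./.X.]+1 (1,2)[O../OXX/.X.]+1 (2,0)[O../OX./XX.]+1 (2,2)[O../OX./.XX]+1
p3 O@[OX./OX./.X.] terminal -1; root [.../OX./.X.] d6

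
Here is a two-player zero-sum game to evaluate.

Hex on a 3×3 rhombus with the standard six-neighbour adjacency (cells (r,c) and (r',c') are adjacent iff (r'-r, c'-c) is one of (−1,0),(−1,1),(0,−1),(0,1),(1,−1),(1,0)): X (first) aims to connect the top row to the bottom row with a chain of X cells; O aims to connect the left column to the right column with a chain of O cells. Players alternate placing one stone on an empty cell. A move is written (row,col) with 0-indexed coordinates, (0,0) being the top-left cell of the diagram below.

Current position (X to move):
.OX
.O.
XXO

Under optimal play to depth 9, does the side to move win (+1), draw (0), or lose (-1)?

p1 X@[.OX/.O./XXO]: (0,0)[XOX/.O./XXO]+1* (1,0)[.OX/XO./XXO]+1 (1,2)[.OX/.OX/XXO]+1
p2 O@[XOX/.O./XXO]: (1,0)[XOX/OO./XXO]-1* (1,2)[XOX/.OO/XXO]-1
p3 X@[XOX/OO./XXO]: (1,2)[XOX/OOX/XXO]+1*
p4 O@[XOX/OOX/XXO] terminal -1; root [.OX/.O./XXO] d9

value(.OX/.O./XXO, X) = +1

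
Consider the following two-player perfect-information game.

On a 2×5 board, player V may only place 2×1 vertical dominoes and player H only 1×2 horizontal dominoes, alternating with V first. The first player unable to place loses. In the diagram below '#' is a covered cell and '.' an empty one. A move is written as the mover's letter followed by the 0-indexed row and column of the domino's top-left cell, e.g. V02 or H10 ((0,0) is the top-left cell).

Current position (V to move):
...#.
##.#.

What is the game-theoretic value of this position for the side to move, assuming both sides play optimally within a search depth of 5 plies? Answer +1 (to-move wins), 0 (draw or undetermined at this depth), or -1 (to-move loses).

[...#./##.#.] V move#1: V02:+1/..##./####.*, V04:-1/...##/##.##
[..##./####.] H move#2: H00:-1/####./####.*
[####./####.] V move#3: V04:+1/#####/#####*
[#####/#####] end (terminal -1, H#4); searched ...#./##.#. to 5

value(...#./##.#., V) = +1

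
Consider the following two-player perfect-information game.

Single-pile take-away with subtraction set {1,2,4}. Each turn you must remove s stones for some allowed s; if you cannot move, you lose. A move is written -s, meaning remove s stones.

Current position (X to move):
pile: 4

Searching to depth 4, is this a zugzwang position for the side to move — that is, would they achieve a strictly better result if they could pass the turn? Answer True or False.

zugzwang(4, X) = False

[4] X move#1: -1:+1/3*, -2:-1/2, -4:+1/0
[3] O move#2: -1:-1/2*, -2:-1/1
[2] X move#3: -1:-1/1, -2:+1/0*
[0] end (terminal -1, O#4); searched 4 to 4
if X skipped the turn, O would face:
~ [4] O move#1: -1:+1/3*, -2:-1/2, -4:+1/0
~ [3] X move#2: -1:-1/2*, -2:-1/1
~ [2] O move#3: -1:-1/1, -2:+1/0*
~ [0] end (terminal -1, X#4); searched 4 to 4
compare (X): move=+1 vs pass=-1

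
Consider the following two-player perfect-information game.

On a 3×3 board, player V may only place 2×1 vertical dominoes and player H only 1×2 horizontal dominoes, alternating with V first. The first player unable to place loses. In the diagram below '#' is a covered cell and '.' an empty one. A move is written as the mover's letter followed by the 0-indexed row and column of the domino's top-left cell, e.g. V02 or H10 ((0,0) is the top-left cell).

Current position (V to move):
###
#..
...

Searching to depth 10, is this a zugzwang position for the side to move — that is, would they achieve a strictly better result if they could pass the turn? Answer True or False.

zugzwang(###/#../..., V) = False

[###/#../...] V move#1: V11:+1/###/##./.#.*, V12:-1/###/#.#/..#
[###/##./.#.] end (terminal -1, H#2); searched ###/#../... to 10
suppose V passes — search the same position with H to move:
pass> [###/#../...] H move#1: H11:+1/###/###/...*, H20:-1/###/#../##., H21:+1/###/#../.##
pass> [###/###/...] end (terminal -1, V#2); searched ###/#../... to 10
for V: play +1, pass -1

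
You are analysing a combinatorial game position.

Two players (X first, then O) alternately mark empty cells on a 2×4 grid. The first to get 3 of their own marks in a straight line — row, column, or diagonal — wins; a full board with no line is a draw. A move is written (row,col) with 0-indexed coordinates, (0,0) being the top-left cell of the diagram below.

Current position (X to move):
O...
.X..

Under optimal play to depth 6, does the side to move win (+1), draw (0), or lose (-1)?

[O.../.X..] X move#1: (0,1):+0/OX../.X.., (0,2):+0/O.X./.X.., (0,3):+0/O..X/.X.., (1,0):+0/O.../XX.., (1,2):+1/O.../.XX.*, (1,3):+0/O.../.X.X
[O.../.XX.] O move#2: (0,1):-1/OO../.XX.*, (0,2):-1/O.O./.XX., (0,3):-1/O..O/.XX., (1,0):-1/O.../OXX., (1,3):-1/O.../.XXO
[OO../.XX.] X move#3: (0,2):+1/OOX./.XX.*, (0,3):-1/OO.X/.XX., (1,0):+1/OO../XXX., (1,3):+1/OO../.XXX
[OOX./.XX.] O move#4: (0,3):-1/OOXO/.XX.*, (1,0):-1/OOX./OXX., (1,3):-1/OOX./.XXO
[OOXO/.XX.] X move#5: (1,0):+1/OOXO/XXX.*, (1,3):+1/OOXO/.XXX
[OOXO/XXX.] end (terminal -1, O#6); searched O.../.X.. to 6

value(O.../.X.., X) = +1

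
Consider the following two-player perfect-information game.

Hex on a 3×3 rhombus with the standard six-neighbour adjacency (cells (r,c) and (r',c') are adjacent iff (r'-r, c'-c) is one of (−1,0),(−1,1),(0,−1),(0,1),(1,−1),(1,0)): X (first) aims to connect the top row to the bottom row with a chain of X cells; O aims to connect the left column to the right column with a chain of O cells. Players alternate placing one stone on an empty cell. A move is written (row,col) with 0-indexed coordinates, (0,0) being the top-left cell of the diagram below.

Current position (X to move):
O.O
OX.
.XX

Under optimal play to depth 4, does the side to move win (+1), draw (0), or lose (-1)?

value(O.O/OX./.XX, X) = +1

p1 X@[O.O/OX./.XX]: (0,1)[OXO/OX./.XX]+1* (1,2)[O.O/OXX/.XX]-1 (2,0)[O.O/OX./XXX]-1
p2 O@[OXO/OX./.XX] terminal -1; root [O.O/OX./.XX] d4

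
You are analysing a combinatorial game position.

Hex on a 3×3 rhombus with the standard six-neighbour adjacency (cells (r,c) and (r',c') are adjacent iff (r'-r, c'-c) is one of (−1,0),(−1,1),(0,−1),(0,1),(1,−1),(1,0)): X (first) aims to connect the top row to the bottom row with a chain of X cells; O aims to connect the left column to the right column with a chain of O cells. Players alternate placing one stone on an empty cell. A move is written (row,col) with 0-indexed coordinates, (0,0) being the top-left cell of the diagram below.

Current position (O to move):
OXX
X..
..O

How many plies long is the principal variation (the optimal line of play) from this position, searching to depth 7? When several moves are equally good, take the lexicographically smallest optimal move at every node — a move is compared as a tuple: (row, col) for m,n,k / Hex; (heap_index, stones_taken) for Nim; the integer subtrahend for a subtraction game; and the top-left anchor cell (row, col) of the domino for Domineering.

ply 1, O at OXX/X../..O | (1,1)=-1→OXX/XO./..O*; (1,2)=-1→OXX/X.O/..O; (2,0)=-1→OXX/X../O.O; (2,1)=-1→OXX/X../.OO
ply 2, X at OXX/XO./..O | (1,2)=+1→OXX/XOX/..O*; (2,0)=+1→OXX/XO./X.O; (2,1)=+1→OXX/XO./.XO
ply 3, O at OXX/XOX/..O | (2,0)=-1→OXX/XOX/O.O*; (2,1)=-1→OXX/XOX/.OO
ply 4, X at OXX/XOX/O.O | (2,1)=+1→OXX/XOX/OXO*
ply 5: OXX/XOX/OXO is terminal -1 (O); from OXX/X../..O depth 7

PV length from [OXX/X../..O]: 4 plies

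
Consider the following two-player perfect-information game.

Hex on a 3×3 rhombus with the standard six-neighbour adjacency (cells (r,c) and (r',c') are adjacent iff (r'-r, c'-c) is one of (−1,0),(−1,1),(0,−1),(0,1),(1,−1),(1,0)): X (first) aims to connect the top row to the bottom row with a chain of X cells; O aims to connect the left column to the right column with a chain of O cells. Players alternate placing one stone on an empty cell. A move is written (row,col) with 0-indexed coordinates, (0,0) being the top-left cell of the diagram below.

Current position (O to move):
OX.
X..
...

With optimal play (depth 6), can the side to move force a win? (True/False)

O winning at [OX./X../...]: False

p1 O@[OX./X../...]: (0,2)[OXO/X../...]-1* (1,1)[OX./XO./...]-1 (1,2)[OX./X.O/...]-1 (2,0)[OX./X../O..]-1 (2,1)[OX./X../.O.]-1 (2,2)[OX./X../..O]-1
p2 X@[OXO/X../...]: (1,1)[OXO/XX./...]+1* (1,2)[OXO/X.X/...]+1 (2,0)[OXO/X../X..]+1 (2,1)[OXO/X../.X.]+1 (2,2)[OXO/X../..X]+1
p3 O@[OXO/XX./...]: (1,2)[OXO/XXO/...]-1* (2,0)[OXO/XX./O..]-1 (2,1)[OXO/XX./.O.]-1 (2,2)[OXO/XX./..O]-1
p4 X@[OXO/XXO/...]: (2,0)[OXO/XXO/X..]+1* (2,1)[OXO/XXO/.X.]+1 (2,2)[OXO/XXO/..X]+1
p5 O@[OXO/XXO/X..] terminal -1; root [OX./X../...] d6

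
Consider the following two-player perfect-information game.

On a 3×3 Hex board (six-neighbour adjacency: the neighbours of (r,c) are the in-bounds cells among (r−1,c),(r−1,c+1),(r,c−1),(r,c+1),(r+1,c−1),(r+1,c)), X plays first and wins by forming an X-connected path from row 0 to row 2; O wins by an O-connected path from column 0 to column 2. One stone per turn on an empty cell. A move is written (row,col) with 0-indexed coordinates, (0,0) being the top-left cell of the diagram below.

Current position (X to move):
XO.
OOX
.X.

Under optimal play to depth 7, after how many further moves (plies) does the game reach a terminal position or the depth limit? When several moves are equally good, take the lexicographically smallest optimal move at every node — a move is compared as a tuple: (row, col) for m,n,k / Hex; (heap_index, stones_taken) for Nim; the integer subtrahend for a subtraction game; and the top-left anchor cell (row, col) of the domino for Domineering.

ply 1, X at XO./OOX/.X. | (0,2)=+1→XOX/OOX/.X.*; (2,0)=-1→XO./OOX/XX.; (2,2)=-1→XO./OOX/.XX
ply 2: XOX/OOX/.X. is terminal -1 (O); from XO./OOX/.X. depth 7

PV length from [XO./OOX/.X.]: 1 ply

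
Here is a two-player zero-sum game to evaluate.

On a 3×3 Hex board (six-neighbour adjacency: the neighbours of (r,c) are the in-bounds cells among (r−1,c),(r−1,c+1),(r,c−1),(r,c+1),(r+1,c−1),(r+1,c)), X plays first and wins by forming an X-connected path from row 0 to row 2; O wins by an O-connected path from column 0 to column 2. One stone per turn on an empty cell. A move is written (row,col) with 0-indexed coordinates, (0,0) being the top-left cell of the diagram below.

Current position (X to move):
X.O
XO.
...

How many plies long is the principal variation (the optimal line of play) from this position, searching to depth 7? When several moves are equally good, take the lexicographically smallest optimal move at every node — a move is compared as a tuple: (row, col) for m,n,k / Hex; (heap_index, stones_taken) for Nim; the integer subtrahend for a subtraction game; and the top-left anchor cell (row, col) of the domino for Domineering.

PV length from [X.O/XO./...]: 1 ply

p1 X@[X.O/XO./...]: (0,1)[XXO/XO./...]-1 (1,2)[X.O/XOX/...]-1 (2,0)[X.O/XO./X..]+1* (2,1)[X.O/XO./.X.]-1 (2,2)[X.O/XO./..X]-1
p2 O@[X.O/XO./X..] terminal -1; root [X.O/XO./...] d7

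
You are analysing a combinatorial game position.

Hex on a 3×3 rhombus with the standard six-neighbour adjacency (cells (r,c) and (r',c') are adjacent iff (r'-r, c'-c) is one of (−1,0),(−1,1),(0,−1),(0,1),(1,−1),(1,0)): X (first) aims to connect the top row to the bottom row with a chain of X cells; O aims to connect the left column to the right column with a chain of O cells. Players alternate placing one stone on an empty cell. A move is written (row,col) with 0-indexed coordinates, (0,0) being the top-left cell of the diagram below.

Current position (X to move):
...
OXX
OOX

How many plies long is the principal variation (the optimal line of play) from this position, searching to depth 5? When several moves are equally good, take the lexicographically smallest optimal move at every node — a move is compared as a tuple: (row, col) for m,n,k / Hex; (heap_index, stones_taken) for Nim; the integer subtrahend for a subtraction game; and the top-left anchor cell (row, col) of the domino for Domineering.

p1 X@[.../OXX/OOX]: (0,0)[X../OXX/OOX]+1* (0,1)[.X./OXX/OOX]+1 (0,2)[..X/OXX/OOX]+1
p2 O@[X../OXX/OOX]: (0,1)[XO./OXX/OOX]-1* (0,2)[X.O/OXX/OOX]-1
p3 X@[XO./OXX/OOX]: (0,2)[XOX/OXX/OOX]+1*
p4 O@[XOX/OXX/OOX] terminal -1; root [.../OXX/OOX] d5

PV length from [.../OXX/OOX]: 3 plies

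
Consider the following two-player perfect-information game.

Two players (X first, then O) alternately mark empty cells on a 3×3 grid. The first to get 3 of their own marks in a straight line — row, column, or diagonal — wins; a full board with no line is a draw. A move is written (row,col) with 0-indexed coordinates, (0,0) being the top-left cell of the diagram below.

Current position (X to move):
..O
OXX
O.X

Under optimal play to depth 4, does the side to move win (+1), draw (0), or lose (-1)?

value(..O/OXX/O.X, X) = +1

ply 1, X at ..O/OXX/O.X | (0,0)=+1→X.O/OXX/O.X*; (0,1)=-1→.XO/OXX/O.X; (2,1)=-1→..O/OXX/OXX
ply 2: X.O/OXX/O.X is terminal -1 (O); from ..O/OXX/O.X depth 4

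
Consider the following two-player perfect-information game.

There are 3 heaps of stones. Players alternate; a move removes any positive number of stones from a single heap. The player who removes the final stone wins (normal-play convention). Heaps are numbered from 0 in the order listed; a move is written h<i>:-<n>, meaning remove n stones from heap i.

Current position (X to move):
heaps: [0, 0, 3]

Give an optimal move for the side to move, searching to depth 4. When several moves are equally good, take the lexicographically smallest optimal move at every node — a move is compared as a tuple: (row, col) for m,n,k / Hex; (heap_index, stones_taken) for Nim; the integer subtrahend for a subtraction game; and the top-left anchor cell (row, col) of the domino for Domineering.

X's best at [(0,0,3)]: h2:-3

[(0,0,3)] X move#1: h2:-1:-1/(0,0,2), h2:-2:-1/(0,0,1), h2:-3:+1/(0,0,0)*
[(0,0,0)] end (terminal -1, O#2); searched (0,0,3) to 4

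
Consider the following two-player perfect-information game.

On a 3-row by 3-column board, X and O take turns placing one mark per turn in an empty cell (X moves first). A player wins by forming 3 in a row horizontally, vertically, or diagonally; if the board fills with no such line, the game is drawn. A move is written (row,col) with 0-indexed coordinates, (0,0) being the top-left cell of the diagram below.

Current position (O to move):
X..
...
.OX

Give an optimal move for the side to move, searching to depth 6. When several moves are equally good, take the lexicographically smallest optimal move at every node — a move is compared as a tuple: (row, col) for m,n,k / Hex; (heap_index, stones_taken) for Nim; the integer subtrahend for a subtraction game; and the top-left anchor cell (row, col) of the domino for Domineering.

O's best at [X../.../.OX]: (1,1)

p1 O@[X../.../.OX]: (0,1)[XO./.../.OX]-1 (0,2)[X.O/.../.OX]-1 (1,0)[X../O../.OX]-1 (1,1)[X../.O./.OX]+0* (1,2)[X../..O/.OX]-1 (2,0)[X../.../OOX]-1
p2 X@[X../.O./.OX]: (0,1)[XX./.O./.OX]+0* (0,2)[X.X/.O./.OX]-1 (1,0)[X../XO./.OX]-1 (1,2)[X../.OX/.OX]-1 (2,0)[X../.O./XOX]-1
p3 O@[XX./.O./.OX]: (0,2)[XXO/.O./.OX]+0* (1,0)[XX./OO./.OX]-1 (1,2)[XX./.OO/.OX]-1 (2,0)[XX./.O./OOX]-1
p4 X@[XXO/.O./.OX]: (1,0)[XXO/XO./.OX]-1 (1,2)[XXO/.OX/.OX]-1 (2,0)[XXO/.O./XOX]+0*
p5 O@[XXO/.O./XOX]: (1,0)[XXO/OO./XOX]+0* (1,2)[XXO/.OO/XOX]-1
p6 X@[XXO/OO./XOX]: (1,2)[XXO/OOX/XOX]+0*
p7 O@[XXO/OOX/XOX] terminal +0; root [X../.../.OX] d6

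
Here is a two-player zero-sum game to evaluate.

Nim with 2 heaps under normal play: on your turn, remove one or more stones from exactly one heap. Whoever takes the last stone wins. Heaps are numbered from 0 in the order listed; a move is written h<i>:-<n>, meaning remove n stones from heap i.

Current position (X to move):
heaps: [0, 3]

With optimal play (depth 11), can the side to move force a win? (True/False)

X winning at [(0,3)]: True

p1 X@[(0,3)]: h1:-1[(0,2)]-1 h1:-2[(0,1)]-1 h1:-3[(0,0)]+1*
p2 O@[(0,0)] terminal -1; root [(0,3)] d11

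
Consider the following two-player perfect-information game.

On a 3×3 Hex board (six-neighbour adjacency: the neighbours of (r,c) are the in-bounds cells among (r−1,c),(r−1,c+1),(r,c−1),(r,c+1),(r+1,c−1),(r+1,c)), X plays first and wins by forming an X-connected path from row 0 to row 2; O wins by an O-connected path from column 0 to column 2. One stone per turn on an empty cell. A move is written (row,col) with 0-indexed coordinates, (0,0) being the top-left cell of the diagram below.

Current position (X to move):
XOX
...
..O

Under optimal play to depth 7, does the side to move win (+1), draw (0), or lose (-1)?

p1 X@[XOX/.../..O]: (1,0)[XOX/X../..O]+1* (1,1)[XOX/.X./..O]+1 (1,2)[XOX/..X/..O]+1 (2,0)[XOX/.../X.O]+1 (2,1)[XOX/.../.XO]+1
p2 O@[XOX/X../..O]: (1,1)[XOX/XO./..O]-1* (1,2)[XOX/X.O/..O]-1 (2,0)[XOX/X../O.O]-1 (2,1)[XOX/X../.OO]-1
p3 X@[XOX/XO./..O]: (1,2)[XOX/XOX/..O]+1* (2,0)[XOX/XO./X.O]+1 (2,1)[XOX/XO./.XO]+1
p4 O@[XOX/XOX/..O]: (2,0)[XOX/XOX/O.O]-1* (2,1)[XOX/XOX/.OO]-1
p5 X@[XOX/XOX/O.O]: (2,1)[XOX/XOX/OXO]+1*
p6 O@[XOX/XOX/OXO] terminal -1; root [XOX/.../..O] d7

value(XOX/.../..O, X) = +1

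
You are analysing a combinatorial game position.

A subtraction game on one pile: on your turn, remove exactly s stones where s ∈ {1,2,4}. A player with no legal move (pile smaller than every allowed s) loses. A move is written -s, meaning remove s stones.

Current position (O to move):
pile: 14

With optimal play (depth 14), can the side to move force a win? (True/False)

O winning at [14]: True

ply 1, O at 14 | -1=-1→13; -2=+1→12*; -4=-1→10
ply 2, X at 12 | -1=-1→11*; -2=-1→10; -4=-1→8
ply 3, O at 11 | -1=-1→10; -2=+1→9*; -4=-1→7
ply 4, X at 9 | -1=-1→8*; -2=-1→7; -4=-1→5
ply 5, O at 8 | -1=-1→7; -2=+1→6*; -4=-1→4
ply 6, X at 6 | -1=-1→5*; -2=-1→4; -4=-1→2
ply 7, O at 5 | -1=-1→4; -2=+1→3*; -4=-1→1
ply 8, X at 3 | -1=-1→2*; -2=-1→1
ply 9, O at 2 | -1=-1→1; -2=+1→0*
ply 10: 0 is terminal -1 (X); from 14 depth 14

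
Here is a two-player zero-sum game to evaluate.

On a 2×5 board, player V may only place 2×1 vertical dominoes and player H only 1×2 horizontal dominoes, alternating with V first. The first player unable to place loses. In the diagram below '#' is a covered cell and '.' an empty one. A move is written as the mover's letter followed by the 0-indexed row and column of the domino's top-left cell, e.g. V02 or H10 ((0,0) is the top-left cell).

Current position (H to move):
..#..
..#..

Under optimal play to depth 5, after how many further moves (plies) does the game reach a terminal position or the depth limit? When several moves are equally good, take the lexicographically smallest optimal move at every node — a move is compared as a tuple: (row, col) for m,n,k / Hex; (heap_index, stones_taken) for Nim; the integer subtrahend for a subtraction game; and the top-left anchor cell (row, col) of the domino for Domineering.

[..#../..#..] H move#1: H00:-1/###../..#..*, H03:-1/..###/..#.., H10:-1/..#../###.., H13:-1/..#../..###
[###../..#..] V move#2: V03:+1/####./..##.*, V04:+1/###.#/..#.#
[####./..##.] H move#3: H10:-1/####./####.*
[####./####.] V move#4: V04:+1/#####/#####*
[#####/#####] end (terminal -1, H#5); searched ..#../..#.. to 5

PV length from [..#../..#..]: 4 plies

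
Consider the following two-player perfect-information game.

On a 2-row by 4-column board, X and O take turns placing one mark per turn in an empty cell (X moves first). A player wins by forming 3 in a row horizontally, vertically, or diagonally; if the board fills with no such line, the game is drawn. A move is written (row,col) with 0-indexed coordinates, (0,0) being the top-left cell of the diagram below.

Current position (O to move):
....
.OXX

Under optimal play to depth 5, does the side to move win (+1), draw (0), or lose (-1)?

[..../.OXX] O move#1: (0,0):+0/O.../.OXX*, (0,1):+0/.O../.OXX, (0,2):+0/..O./.OXX, (0,3):+0/...O/.OXX, (1,0):+0/..../OOXX
[O.../.OXX] X move#2: (0,1):+0/OX../.OXX*, (0,2):+0/O.X./.OXX, (0,3):+0/O..X/.OXX, (1,0):+0/O.../XOXX
[OX../.OXX] O move#3: (0,2):+0/OXO./.OXX*, (0,3):+0/OX.O/.OXX, (1,0):+0/OX../OOXX
[OXO./.OXX] X move#4: (0,3):+0/OXOX/.OXX*, (1,0):+0/OXO./XOXX
[OXOX/.OXX] O move#5: (1,0):+0/OXOX/OOXX*
[OXOX/OOXX] end (terminal +0, X#6); searched ..../.OXX to 5

value(..../.OXX, O) = 0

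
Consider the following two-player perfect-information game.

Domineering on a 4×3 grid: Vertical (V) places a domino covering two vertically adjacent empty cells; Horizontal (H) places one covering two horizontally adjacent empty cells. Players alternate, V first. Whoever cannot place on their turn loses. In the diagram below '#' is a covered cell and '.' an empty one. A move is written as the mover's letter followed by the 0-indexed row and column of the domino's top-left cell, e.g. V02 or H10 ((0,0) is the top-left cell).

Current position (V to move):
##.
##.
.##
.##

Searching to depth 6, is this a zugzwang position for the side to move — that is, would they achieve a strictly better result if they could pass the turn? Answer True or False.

p1 V@[##./##./.##/.##]: V02[###/###/.##/.##]+1* V20[##./##./###/###]+1
p2 H@[###/###/.##/.##] terminal -1; root [##./##./.##/.##] d6
pass branch (H moves first from the same position):
  | p1 H@[##./##./.##/.##] terminal -1; root [##./##./.##/.##] d6
V moving scores +1; V passing scores +1

zugzwang(##./##./.##/.##, V) = False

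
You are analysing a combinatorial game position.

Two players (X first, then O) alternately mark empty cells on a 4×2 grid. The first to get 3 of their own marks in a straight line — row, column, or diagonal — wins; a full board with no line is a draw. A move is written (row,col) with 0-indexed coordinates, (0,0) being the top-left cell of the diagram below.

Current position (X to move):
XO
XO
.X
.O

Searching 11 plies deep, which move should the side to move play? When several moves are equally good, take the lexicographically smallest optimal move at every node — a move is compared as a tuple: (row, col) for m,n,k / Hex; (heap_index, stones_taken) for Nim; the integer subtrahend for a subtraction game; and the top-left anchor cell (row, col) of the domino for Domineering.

[XO/XO/.X/.O] X move#1: (2,0):+1/XO/XO/XX/.O*, (3,0):+0/XO/XO/.X/XO
[XO/XO/XX/.O] end (terminal -1, O#2); searched XO/XO/.X/.O to 11

X's best at [XO/XO/.X/.O]: (2,0)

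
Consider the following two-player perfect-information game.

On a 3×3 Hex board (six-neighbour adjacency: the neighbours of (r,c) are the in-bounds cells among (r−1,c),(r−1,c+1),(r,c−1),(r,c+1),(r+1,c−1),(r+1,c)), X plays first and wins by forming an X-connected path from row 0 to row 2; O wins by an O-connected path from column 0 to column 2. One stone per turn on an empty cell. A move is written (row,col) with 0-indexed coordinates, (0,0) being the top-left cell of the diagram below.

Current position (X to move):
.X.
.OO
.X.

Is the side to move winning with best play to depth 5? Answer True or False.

[.X./.OO/.X.] X move#1: (0,0):-1/XX./.OO/.X.*, (0,2):-1/.XX/.OO/.X., (1,0):-1/.X./XOO/.X., (2,0):-1/.X./.OO/XX., (2,2):-1/.X./.OO/.XX
[XX./.OO/.X.] O move#2: (0,2):+1/XXO/.OO/.X.*, (1,0):+1/XX./OOO/.X., (2,0):+1/XX./.OO/OX., (2,2):+1/XX./.OO/.XO
[XXO/.OO/.X.] X move#3: (1,0):-1/XXO/XOO/.X.*, (2,0):-1/XXO/.OO/XX., (2,2):-1/XXO/.OO/.XX
[XXO/XOO/.X.] O move#4: (2,0):+1/XXO/XOO/OX.*, (2,2):-1/XXO/XOO/.XO
[XXO/XOO/OX.] end (terminal -1, X#5); searched .X./.OO/.X. to 5

X winning at [.X./.OO/.X.]: False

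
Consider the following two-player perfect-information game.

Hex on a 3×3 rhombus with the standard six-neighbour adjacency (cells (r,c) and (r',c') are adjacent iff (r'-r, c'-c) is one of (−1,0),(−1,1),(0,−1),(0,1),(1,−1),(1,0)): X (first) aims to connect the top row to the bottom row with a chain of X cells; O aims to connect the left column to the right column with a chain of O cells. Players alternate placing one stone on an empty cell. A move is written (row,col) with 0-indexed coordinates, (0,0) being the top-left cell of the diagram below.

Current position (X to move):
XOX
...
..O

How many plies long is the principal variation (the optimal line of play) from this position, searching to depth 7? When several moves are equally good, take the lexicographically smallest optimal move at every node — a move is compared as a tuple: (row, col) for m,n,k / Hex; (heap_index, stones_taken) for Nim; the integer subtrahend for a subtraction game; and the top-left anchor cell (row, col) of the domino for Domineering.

[XOX/.../..O] X move#1: (1,0):+1/XOX/X../..O*, (1,1):+1/XOX/.X./..O, (1,2):+1/XOX/..X/..O, (2,0):+1/XOX/.../X.O, (2,1):+1/XOX/.../.XO
[XOX/X../..O] O move#2: (1,1):-1/XOX/XO./..O*, (1,2):-1/XOX/X.O/..O, (2,0):-1/XOX/X../O.O, (2,1):-1/XOX/X../.OO
[XOX/XO./..O] X move#3: (1,2):+1/XOX/XOX/..O*, (2,0):+1/XOX/XO./X.O, (2,1):+1/XOX/XO./.XO
[XOX/XOX/..O] O move#4: (2,0):-1/XOX/XOX/O.O*, (2,1):-1/XOX/XOX/.OO
[XOX/XOX/O.O] X move#5: (2,1):+1/XOX/XOX/OXO*
[XOX/XOX/OXO] end (terminal -1, O#6); searched XOX/.../..O to 7

PV length from [XOX/.../..O]: 5 plies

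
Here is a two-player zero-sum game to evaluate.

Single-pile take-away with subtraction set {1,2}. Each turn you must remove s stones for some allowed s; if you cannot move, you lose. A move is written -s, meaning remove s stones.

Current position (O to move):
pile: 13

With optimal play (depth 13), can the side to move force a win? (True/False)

O winning at [13]: True

[13] O move#1: -1:+1/12*, -2:-1/11
[12] X move#2: -1:-1/11*, -2:-1/10
[11] O move#3: -1:-1/10, -2:+1/9*
[9] X move#4: -1:-1/8*, -2:-1/7
[8] O move#5: -1:-1/7, -2:+1/6*
[6] X move#6: -1:-1/5*, -2:-1/4
[5] O move#7: -1:-1/4, -2:+1/3*
[3] X move#8: -1:-1/2*, -2:-1/1
[2] O move#9: -1:-1/1, -2:+1/0*
[0] end (terminal -1, X#10); searched 13 to 13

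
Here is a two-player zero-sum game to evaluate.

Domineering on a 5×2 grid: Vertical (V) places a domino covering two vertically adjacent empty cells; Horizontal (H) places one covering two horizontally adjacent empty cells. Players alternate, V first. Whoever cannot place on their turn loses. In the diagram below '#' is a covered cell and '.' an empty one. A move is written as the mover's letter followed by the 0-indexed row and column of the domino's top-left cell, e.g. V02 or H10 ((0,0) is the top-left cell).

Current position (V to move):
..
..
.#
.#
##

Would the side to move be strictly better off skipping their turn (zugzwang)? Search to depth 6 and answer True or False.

zugzwang(../../.#/.#/##, V) = False

ply 1, V at ../../.#/.#/## | V00=+1→#./#./.#/.#/##*; V01=+1→.#/.#/.#/.#/##; V10=-1→../#./##/.#/##; V20=-1→../../##/##/##
ply 2: #./#./.#/.#/## is terminal -1 (H); from ../../.#/.#/## depth 6
suppose V passes — search the same position with H to move:
pass> ply 1, H at ../../.#/.#/## | H00=-1→##/../.#/.#/##; H10=+1→../##/.#/.#/##*
pass> ply 2, V at ../##/.#/.#/## | V20=-1→../##/##/##/##*
pass> ply 3, H at ../##/##/##/## | H00=+1→##/##/##/##/##*
pass> ply 4: ##/##/##/##/## is terminal -1 (V); from ../../.#/.#/## depth 6
for V: play +1, pass -1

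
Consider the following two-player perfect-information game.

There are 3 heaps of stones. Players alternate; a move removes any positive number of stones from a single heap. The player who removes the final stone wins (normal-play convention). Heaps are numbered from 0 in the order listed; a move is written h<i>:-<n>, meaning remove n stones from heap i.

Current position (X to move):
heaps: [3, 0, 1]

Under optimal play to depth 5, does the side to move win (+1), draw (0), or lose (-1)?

p1 X@[(3,0,1)]: h0:-1[(2,0,1)]-1 h0:-2[(1,0,1)]+1* h0:-3[(0,0,1)]-1 h2:-1[(3,0,0)]-1
p2 O@[(1,0,1)]: h0:-1[(0,0,1)]-1* h2:-1[(1,0,0)]-1
p3 X@[(0,0,1)]: h2:-1[(0,0,0)]+1*
p4 O@[(0,0,0)] terminal -1; root [(3,0,1)] d5

value((3,0,1), X) = +1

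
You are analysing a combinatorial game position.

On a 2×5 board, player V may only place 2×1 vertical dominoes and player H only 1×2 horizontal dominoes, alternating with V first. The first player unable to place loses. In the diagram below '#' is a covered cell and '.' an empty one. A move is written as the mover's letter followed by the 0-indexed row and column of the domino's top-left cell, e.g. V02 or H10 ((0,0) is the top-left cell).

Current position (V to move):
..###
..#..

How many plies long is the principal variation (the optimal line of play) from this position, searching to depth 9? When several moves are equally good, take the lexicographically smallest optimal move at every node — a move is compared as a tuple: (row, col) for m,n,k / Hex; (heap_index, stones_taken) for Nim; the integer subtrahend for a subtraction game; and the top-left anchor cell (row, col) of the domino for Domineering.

[..###/..#..] V move#1: V00:+1/#.###/#.#..*, V01:+1/.####/.##..
[#.###/#.#..] H move#2: H13:-1/#.###/#.###*
[#.###/#.###] V move#3: V01:+1/#####/#####*
[#####/#####] end (terminal -1, H#4); searched ..###/..#.. to 9

PV length from [..###/..#..]: 3 plies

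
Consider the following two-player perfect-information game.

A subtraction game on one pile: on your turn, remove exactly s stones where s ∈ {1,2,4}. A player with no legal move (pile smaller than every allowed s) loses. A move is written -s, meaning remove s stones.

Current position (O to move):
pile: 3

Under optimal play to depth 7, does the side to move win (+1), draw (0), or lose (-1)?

value(3, O) = -1

p1 O@[3]: -1[2]-1* -2[1]-1
p2 X@[2]: -1[1]-1 -2[0]+1*
p3 O@[0] terminal -1; root [3] d7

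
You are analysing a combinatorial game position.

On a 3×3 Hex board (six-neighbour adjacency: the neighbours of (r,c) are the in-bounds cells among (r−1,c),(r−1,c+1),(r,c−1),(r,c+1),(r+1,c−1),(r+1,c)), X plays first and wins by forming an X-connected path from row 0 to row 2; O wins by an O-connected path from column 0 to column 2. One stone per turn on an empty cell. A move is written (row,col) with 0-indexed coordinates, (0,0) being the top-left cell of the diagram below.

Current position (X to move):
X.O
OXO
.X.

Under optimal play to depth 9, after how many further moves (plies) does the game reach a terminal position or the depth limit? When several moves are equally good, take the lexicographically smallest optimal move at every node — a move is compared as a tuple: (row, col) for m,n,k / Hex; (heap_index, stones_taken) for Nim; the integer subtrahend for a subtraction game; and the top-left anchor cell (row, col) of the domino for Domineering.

PV length from [X.O/OXO/.X.]: 1 ply

p1 X@[X.O/OXO/.X.]: (0,1)[XXO/OXO/.X.]+1* (2,0)[X.O/OXO/XX.]-1 (2,2)[X.O/OXO/.XX]-1
p2 O@[XXO/OXO/.X.] terminal -1; root [X.O/OXO/.X.] d9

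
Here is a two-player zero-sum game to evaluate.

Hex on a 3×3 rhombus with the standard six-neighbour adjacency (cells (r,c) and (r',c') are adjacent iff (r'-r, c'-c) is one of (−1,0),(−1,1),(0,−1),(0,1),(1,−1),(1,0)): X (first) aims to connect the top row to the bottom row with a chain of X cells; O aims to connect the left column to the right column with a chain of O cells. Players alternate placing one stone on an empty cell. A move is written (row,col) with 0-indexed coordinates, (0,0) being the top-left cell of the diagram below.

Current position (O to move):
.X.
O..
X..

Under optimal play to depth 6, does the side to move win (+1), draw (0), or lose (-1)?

value(.X./O../X.., O) = +1

[.X./O../X..] O move#1: (0,0):-1/OX./O../X.., (0,2):-1/.XO/O../X.., (1,1):+1/.X./OO./X..*, (1,2):-1/.X./O.O/X.., (2,1):-1/.X./O../XO., (2,2):-1/.X./O../X.O
[.X./OO./X..] X move#2: (0,0):-1/XX./OO./X..*, (0,2):-1/.XX/OO./X.., (1,2):-1/.X./OOX/X.., (2,1):-1/.X./OO./XX., (2,2):-1/.X./OO./X.X
[XX./OO./X..] O move#3: (0,2):+1/XXO/OO./X..*, (1,2):+1/XX./OOO/X.., (2,1):+1/XX./OO./XO., (2,2):+1/XX./OO./X.O
[XXO/OO./X..] end (terminal -1, X#4); searched .X./O../X.. to 6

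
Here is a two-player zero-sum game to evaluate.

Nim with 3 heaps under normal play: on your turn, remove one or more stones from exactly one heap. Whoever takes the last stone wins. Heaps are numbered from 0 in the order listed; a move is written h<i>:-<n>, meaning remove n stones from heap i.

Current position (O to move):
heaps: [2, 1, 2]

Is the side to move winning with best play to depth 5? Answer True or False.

O winning at [(2,1,2)]: True

p1 O@[(2,1,2)]: h0:-1[(1,1,2)]-1 h0:-2[(0,1,2)]-1 h1:-1[(2,0,2)]+1* h2:-1[(2,1,1)]-1 h2:-2[(2,1,0)]-1
p2 X@[(2,0,2)]: h0:-1[(1,0,2)]-1* h0:-2[(0,0,2)]-1 h2:-1[(2,0,1)]-1 h2:-2[(2,0,0)]-1
p3 O@[(1,0,2)]: h0:-1[(0,0,2)]-1 h2:-1[(1,0,1)]+1* h2:-2[(1,0,0)]-1
p4 X@[(1,0,1)]: h0:-1[(0,0,1)]-1* h2:-1[(1,0,0)]-1
p5 O@[(0,0,1)]: h2:-1[(0,0,0)]+1*
p6 X@[(0,0,0)] terminal -1; root [(2,1,2)] d5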